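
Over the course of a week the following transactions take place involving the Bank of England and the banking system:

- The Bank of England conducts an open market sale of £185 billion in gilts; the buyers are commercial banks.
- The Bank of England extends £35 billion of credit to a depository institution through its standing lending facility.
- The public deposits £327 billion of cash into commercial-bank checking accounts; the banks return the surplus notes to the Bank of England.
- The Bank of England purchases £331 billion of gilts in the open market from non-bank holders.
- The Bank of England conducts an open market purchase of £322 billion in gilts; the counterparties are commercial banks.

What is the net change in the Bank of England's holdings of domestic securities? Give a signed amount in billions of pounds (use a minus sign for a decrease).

+£468 billion

OMO sale (to banks) £185 billion: securities removed from the Bank of England's portfolio → −£185B.
Discount-window loan £35 billion: the Bank of England's securities portfolio is untouched → 0.
Currency deposit £327 billion: the Bank of England's securities portfolio is untouched → 0.
Asset purchase (from non-banks) £331 billion: securities added to the Bank of England's portfolio → +£331B.
OMO purchase (from banks) £322 billion: securities added to the Bank of England's portfolio → +£322B.
Net: −185 + 0 + 0 + 331 + 322 = +£468 billion.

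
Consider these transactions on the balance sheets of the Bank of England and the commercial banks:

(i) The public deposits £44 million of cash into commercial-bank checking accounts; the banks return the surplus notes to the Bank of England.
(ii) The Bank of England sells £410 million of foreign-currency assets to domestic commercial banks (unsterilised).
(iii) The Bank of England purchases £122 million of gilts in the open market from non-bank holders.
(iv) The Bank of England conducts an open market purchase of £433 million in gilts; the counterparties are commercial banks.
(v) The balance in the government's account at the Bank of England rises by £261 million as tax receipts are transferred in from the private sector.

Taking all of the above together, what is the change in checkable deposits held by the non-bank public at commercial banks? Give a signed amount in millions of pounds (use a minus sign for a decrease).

Currency deposit £44 million: non-bank counterparties' bank balances rise → +£44M.
FX sale £410 million: the counterparty is a bank, so public deposits are unchanged → 0.
Asset purchase (from non-banks) £122 million: non-bank counterparties' bank balances rise → +£122M.
OMO purchase (from banks) £433 million: the counterparty is a bank, so public deposits are unchanged → 0.
Government account inflow £261 million: non-bank counterparties' bank balances fall → −£261M.
Net: 44 + 0 + 122 + 0 − 261 = -£95 million.

-£95 million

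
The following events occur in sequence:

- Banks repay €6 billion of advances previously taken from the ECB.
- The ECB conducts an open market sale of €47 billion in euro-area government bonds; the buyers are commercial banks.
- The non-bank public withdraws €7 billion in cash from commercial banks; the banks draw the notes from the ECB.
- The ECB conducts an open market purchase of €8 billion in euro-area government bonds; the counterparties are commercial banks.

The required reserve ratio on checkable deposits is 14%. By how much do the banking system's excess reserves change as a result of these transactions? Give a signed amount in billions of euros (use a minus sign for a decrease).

-€51.02 billion

Discount-window repayment €6 billion: reserves −€6B, deposits 0.
OMO sale (to banks) €47 billion: reserves −€47B, deposits 0.
Currency withdrawal €7 billion: reserves −€7B, deposits −€7B.
OMO purchase (from banks) €8 billion: reserves +€8B, deposits 0.
Totals: Δreserves = −€52B, Δdeposits = −€7B.
Δrequired reserves = 14% × −€7B = −€0.98B.
Δexcess reserves = Δreserves − Δrequired = −€52B − (−€0.98B) = -€51.02 billion.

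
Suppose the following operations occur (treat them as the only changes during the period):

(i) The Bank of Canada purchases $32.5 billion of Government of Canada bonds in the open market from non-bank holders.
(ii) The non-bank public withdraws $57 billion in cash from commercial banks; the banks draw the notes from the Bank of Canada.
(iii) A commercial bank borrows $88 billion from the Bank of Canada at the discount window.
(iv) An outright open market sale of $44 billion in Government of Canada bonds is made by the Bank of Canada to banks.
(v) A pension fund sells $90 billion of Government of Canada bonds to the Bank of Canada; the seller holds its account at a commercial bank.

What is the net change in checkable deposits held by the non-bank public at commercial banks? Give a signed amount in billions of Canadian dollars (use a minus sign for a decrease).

+$65.5 billion

Bank of Canada balance sheet:
  Assets:      Securities +$78.5B, Loans to banks +$88B
  Liabilities: Bank reserves +$109.5B, Currency in circulation +$57B
Commercial banking system:
  Assets:      Reserves at CB +$109.5B, Securities +$44B
  Liabilities: Checkable deposits +$65.5B, Borrowings from CB +$88B
So the change in checkable deposits held by the non-bank public at commercial banks is +$65.5 billion.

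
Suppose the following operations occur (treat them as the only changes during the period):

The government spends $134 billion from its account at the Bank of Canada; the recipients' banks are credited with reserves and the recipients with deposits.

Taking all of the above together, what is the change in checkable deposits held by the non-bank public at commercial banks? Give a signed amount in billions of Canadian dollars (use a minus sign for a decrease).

+$134 billion

Bank of Canada balance sheet:
  Assets:      no change
  Liabilities: Bank reserves +$134B, Government deposits −$134B
Commercial banking system:
  Assets:      Reserves at CB +$134B
  Liabilities: Checkable deposits +$134B
So the change in checkable deposits held by the non-bank public at commercial banks is +$134 billion.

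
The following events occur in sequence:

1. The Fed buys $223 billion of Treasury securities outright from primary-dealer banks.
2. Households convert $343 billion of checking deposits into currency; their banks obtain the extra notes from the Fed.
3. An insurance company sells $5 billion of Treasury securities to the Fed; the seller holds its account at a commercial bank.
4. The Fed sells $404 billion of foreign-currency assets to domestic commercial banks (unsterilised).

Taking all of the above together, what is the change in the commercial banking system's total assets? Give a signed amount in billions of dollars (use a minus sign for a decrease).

-$338 billion

OMO purchase (from banks) $223 billion: just an asset swap on bank balance sheets → 0.
Currency withdrawal $343 billion: bank balance sheets shrink → −$343B.
Asset purchase (from non-banks) $5 billion: bank balance sheets expand → +$5B.
FX sale $404 billion: just an asset swap on bank balance sheets → 0.
Net: 0 − 343 + 5 + 0 = -$338 billion.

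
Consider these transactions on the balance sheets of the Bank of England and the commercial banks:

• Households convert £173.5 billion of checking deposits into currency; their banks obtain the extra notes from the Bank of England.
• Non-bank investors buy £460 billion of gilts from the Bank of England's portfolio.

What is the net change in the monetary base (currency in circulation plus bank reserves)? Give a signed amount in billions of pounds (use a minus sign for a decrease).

-£460 billion

Bank of England balance sheet:
  Assets:      Securities −£460B
  Liabilities: Bank reserves −£633.5B, Currency in circulation +£173.5B
Commercial banking system:
  Assets:      Reserves at CB −£633.5B
  Liabilities: Checkable deposits −£633.5B
Monetary base = currency + reserves: +£173.5B + (−£633.5B) = -£460 billion.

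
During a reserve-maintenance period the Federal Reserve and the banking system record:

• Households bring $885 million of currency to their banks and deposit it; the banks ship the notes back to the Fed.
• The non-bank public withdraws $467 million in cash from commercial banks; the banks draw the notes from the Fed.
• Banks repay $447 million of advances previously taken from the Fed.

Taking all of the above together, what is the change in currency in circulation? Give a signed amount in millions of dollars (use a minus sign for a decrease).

Currency deposit $885 million: notes return to the central bank → −$885M.
Currency withdrawal $467 million: notes leave the central bank → +$467M.
Discount-window repayment $447 million: no currency enters or leaves circulation → 0.
Net: −885 + 467 + 0 = -$418 million.

-$418 million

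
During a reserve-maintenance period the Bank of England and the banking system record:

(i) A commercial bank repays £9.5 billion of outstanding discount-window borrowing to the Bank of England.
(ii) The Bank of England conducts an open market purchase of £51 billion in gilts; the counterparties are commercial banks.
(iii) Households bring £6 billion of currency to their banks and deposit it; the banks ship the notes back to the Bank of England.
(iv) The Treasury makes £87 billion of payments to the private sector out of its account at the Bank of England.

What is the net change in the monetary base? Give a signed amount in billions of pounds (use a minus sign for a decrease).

Discount-window repayment £9.5 billion: Bank of England balance sheet contracts → −£9.5B.
OMO purchase (from banks) £51 billion: Bank of England balance sheet expands → +£51B.
Currency deposit £6 billion: just a shift between currency and reserves — both are base money → 0.
Government spending £87 billion: a non-base liability converts back to reserves → +£87B.
Net: −9.5 + 51 + 0 + 87 = +£128.5 billion.

+£128.5 billion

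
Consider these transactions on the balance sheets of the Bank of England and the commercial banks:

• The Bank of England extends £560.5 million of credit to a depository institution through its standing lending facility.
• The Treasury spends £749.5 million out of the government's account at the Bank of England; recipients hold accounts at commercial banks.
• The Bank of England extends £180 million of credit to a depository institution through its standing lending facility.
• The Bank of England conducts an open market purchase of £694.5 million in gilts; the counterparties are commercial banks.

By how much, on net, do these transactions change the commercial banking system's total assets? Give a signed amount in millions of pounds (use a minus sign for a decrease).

+£1490 million

Bank of England balance sheet:
  Assets:      Securities +£694.5M, Loans to banks +£740.5M
  Liabilities: Bank reserves +£2184.5M, Government deposits −£749.5M
Commercial banking system:
  Assets:      Reserves at CB +£2184.5M, Securities −£694.5M
  Liabilities: Checkable deposits +£749.5M, Borrowings from CB +£740.5M
Change in total bank assets = +£1490 million.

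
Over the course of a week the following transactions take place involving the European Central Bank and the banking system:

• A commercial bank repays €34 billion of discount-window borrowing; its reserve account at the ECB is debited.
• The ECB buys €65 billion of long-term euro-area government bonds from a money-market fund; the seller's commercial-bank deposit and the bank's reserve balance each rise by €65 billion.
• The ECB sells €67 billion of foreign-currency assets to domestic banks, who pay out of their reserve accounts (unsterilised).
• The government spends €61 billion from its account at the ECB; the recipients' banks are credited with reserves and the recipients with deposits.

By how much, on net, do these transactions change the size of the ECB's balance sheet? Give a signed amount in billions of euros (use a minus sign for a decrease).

Discount-window repayment €34 billion: an ECB asset is shed → −€34B.
Asset purchase (from non-banks) €65 billion: an ECB asset is acquired → +€65B.
FX sale €67 billion: an ECB asset is shed → −€67B.
Government spending €61 billion: only the composition of liabilities changes → 0.
Net: −34 + 65 − 67 + 0 = -€36 billion.

-€36 billion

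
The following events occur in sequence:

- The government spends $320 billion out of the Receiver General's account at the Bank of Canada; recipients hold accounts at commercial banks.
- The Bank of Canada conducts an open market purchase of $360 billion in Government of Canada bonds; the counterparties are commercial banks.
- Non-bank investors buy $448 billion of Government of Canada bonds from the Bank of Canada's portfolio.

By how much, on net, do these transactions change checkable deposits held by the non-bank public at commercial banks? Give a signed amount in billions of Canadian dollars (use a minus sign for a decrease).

Bank of Canada balance sheet:
  Assets:      Securities −$88B
  Liabilities: Bank reserves +$232B, Government deposits −$320B
Commercial banking system:
  Assets:      Reserves at CB +$232B, Securities −$360B
  Liabilities: Checkable deposits −$128B
So the change in checkable deposits held by the non-bank public at commercial banks is -$128 billion.

-$128 billion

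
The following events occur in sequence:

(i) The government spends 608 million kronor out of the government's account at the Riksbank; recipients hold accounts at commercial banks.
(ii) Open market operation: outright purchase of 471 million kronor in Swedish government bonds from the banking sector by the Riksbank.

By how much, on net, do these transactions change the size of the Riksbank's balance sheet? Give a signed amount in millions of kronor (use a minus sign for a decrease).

Riksbank balance sheet:
  Assets:      Securities +471M
  Liabilities: Bank reserves +1079M, Government deposits −608M
Change in total Riksbank assets = +471 million.

+471 million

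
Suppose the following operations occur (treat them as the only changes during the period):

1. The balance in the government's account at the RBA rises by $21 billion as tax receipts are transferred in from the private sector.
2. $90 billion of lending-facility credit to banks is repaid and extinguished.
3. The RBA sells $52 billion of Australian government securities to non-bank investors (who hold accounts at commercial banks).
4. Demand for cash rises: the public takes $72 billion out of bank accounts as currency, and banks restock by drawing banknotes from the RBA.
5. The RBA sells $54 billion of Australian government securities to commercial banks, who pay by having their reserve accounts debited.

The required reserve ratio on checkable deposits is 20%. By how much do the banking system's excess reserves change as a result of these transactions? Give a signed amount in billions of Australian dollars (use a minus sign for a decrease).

-$260 billion

Government account inflow $21 billion: reserves −$21B, deposits −$21B.
Discount-window repayment $90 billion: reserves −$90B, deposits 0.
Asset sale (to non-banks) $52 billion: reserves −$52B, deposits −$52B.
Currency withdrawal $72 billion: reserves −$72B, deposits −$72B.
OMO sale (to banks) $54 billion: reserves −$54B, deposits 0.
Totals: Δreserves = −$289B, Δdeposits = −$145B.
Δrequired reserves = 20% × −$145B = −$29B.
Δexcess reserves = Δreserves − Δrequired = −$289B − (−$29B) = -$260 billion.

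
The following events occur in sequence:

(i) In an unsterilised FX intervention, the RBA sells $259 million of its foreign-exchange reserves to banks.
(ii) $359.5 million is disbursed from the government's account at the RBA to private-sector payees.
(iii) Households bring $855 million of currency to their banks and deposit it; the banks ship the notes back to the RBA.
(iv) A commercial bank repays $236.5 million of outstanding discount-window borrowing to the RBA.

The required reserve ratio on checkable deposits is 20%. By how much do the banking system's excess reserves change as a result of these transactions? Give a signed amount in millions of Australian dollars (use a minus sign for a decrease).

FX sale $259 million: reserves −$259M, deposits 0.
Government spending $359.5 million: reserves +$359.5M, deposits +$359.5M.
Currency deposit $855 million: reserves +$855M, deposits +$855M.
Discount-window repayment $236.5 million: reserves −$236.5M, deposits 0.
Totals: Δreserves = +$719M, Δdeposits = +$1214.5M.
Δrequired reserves = 20% × +$1214.5M = +$242.9M.
Δexcess reserves = Δreserves − Δrequired = +$719M − (+$242.9M) = +$476.1 million.

+$476.1 million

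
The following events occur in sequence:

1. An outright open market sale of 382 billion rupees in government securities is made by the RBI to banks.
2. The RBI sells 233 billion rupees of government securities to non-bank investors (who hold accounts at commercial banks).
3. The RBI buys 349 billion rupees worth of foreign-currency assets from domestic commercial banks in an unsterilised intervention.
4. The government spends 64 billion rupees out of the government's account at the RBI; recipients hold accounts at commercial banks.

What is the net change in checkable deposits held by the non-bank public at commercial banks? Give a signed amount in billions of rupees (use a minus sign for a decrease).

RBI balance sheet:
  Assets:      Securities −615B, Foreign assets +349B
  Liabilities: Bank reserves −202B, Government deposits −64B
Commercial banking system:
  Assets:      Reserves at CB −202B, Securities +382B, Foreign assets −349B
  Liabilities: Checkable deposits −169B
So the change in checkable deposits held by the non-bank public at commercial banks is -169 billion.

-169 billion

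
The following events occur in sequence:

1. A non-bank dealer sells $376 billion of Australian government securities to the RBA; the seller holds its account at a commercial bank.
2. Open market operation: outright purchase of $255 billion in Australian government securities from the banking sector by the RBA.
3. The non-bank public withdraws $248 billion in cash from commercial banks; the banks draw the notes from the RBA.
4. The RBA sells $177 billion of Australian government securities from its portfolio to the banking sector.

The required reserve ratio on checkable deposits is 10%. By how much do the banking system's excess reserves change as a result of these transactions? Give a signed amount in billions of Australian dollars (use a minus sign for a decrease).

+$193.2 billion

Asset purchase (from non-banks) $376 billion: reserves +$376B, deposits +$376B.
OMO purchase (from banks) $255 billion: reserves +$255B, deposits 0.
Currency withdrawal $248 billion: reserves −$248B, deposits −$248B.
OMO sale (to banks) $177 billion: reserves −$177B, deposits 0.
Totals: Δreserves = +$206B, Δdeposits = +$128B.
Δrequired reserves = 10% × +$128B = +$12.8B.
Δexcess reserves = Δreserves − Δrequired = +$206B − (+$12.8B) = +$193.2 billion.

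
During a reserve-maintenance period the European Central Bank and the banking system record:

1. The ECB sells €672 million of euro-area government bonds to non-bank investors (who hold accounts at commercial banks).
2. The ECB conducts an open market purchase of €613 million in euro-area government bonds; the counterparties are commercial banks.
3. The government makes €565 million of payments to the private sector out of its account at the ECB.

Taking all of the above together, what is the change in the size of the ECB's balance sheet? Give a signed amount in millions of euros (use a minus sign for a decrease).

ECB balance sheet:
  Assets:      Securities −€59M
  Liabilities: Bank reserves +€506M, Government deposits −€565M
Commercial banking system:
  Assets:      Reserves at CB +€506M, Securities −€613M
  Liabilities: Checkable deposits −€107M
Change in total ECB assets = -€59 million.

-€59 million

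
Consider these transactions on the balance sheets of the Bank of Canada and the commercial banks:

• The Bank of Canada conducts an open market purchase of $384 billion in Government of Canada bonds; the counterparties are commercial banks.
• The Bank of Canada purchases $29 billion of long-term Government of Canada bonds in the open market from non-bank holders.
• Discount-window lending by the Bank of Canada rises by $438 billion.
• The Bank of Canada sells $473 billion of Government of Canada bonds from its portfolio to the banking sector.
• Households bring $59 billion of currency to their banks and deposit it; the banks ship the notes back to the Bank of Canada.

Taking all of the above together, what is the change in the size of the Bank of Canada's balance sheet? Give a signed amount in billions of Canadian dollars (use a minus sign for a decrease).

OMO purchase (from banks) $384 billion: a Bank of Canada asset is acquired → +$384B.
Asset purchase (from non-banks) $29 billion: a Bank of Canada asset is acquired → +$29B.
Discount-window loan $438 billion: a Bank of Canada asset is acquired → +$438B.
OMO sale (to banks) $473 billion: a Bank of Canada asset is shed → −$473B.
Currency deposit $59 billion: only the composition of liabilities changes → 0.
Net: 384 + 29 + 438 − 473 + 0 = +$378 billion.

+$378 billion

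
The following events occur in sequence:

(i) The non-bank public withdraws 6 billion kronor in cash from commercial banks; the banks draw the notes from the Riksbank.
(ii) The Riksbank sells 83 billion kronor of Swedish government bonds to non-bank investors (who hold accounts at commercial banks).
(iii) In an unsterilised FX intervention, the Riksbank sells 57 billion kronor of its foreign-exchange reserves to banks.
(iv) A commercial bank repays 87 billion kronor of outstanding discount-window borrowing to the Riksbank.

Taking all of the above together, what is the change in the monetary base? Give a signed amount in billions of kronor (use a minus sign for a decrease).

Currency withdrawal 6 billion kronor: just a shift between currency and reserves — both are base money → 0.
Asset sale (to non-banks) 83 billion kronor: Riksbank balance sheet contracts → −83B.
FX sale 57 billion kronor: Riksbank balance sheet contracts → −57B.
Discount-window repayment 87 billion kronor: Riksbank balance sheet contracts → −87B.
Net: 0 − 83 − 57 − 87 = -227 billion.

-227 billion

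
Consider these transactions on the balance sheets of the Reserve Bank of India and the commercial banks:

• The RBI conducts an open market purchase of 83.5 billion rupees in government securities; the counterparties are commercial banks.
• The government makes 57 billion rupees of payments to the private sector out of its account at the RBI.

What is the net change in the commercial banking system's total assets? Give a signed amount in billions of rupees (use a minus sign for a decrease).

OMO purchase (from banks) 83.5 billion rupees: just an asset swap on bank balance sheets → 0.
Government spending 57 billion rupees: bank balance sheets expand → +57B.
Net: 0 + 57 = +57 billion.

+57 billion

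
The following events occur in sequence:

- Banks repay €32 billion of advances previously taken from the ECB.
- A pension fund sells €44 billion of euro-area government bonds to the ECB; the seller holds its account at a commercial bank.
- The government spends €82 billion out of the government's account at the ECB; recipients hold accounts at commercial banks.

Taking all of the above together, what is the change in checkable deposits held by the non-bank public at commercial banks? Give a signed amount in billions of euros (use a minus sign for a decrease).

ECB balance sheet:
  Assets:      Securities +€44B, Loans to banks −€32B
  Liabilities: Bank reserves +€94B, Government deposits −€82B
Commercial banking system:
  Assets:      Reserves at CB +€94B
  Liabilities: Checkable deposits +€126B, Borrowings from CB −€32B
So the change in checkable deposits held by the non-bank public at commercial banks is +€126 billion.

+€126 billion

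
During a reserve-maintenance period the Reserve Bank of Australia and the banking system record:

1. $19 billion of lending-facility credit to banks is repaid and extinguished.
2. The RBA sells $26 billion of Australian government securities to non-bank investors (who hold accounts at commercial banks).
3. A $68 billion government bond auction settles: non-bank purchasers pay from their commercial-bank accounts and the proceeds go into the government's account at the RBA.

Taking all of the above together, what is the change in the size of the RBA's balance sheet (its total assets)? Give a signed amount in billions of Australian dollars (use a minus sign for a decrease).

-$45 billion

Discount-window repayment $19 billion: an RBA asset is shed → −$19B.
Asset sale (to non-banks) $26 billion: an RBA asset is shed → −$26B.
Government account inflow $68 billion: only the composition of liabilities changes → 0.
Net: −19 − 26 + 0 = -$45 billion.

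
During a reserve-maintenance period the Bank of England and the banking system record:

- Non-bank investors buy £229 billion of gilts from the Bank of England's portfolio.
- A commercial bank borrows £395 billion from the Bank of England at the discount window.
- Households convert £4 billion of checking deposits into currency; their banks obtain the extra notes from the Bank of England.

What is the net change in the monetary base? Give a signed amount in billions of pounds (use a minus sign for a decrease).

Asset sale (to non-banks) £229 billion: Bank of England balance sheet contracts → −£229B.
Discount-window loan £395 billion: Bank of England balance sheet expands → +£395B.
Currency withdrawal £4 billion: just a shift between currency and reserves — both are base money → 0.
Net: −229 + 395 + 0 = +£166 billion.

+£166 billion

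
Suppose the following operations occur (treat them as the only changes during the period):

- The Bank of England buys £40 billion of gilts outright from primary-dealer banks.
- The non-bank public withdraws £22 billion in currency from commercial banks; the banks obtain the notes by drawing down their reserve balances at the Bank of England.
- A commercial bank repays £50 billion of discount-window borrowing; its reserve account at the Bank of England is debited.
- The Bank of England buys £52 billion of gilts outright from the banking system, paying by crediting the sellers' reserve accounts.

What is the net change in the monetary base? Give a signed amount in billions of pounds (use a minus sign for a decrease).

+£42 billion

Bank of England balance sheet:
  Assets:      Securities +£92B, Loans to banks −£50B
  Liabilities: Bank reserves +£20B, Currency in circulation +£22B
Monetary base = currency + reserves: +£22B + (+£20B) = +£42 billion.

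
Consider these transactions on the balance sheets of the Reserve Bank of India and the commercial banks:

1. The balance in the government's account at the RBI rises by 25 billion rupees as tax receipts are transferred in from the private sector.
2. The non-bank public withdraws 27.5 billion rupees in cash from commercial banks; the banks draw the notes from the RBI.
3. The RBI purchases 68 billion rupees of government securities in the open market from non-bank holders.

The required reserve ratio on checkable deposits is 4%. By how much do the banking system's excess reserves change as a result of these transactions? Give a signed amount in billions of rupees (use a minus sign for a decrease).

+14.88 billion

Government account inflow 25 billion rupees: reserves −25B, deposits −25B.
Currency withdrawal 27.5 billion rupees: reserves −27.5B, deposits −27.5B.
Asset purchase (from non-banks) 68 billion rupees: reserves +68B, deposits +68B.
Totals: Δreserves = +15.5B, Δdeposits = +15.5B.
Δrequired reserves = 4% × +15.5B = +0.62B.
Δexcess reserves = Δreserves − Δrequired = +15.5B − (+0.62B) = +14.88 billion.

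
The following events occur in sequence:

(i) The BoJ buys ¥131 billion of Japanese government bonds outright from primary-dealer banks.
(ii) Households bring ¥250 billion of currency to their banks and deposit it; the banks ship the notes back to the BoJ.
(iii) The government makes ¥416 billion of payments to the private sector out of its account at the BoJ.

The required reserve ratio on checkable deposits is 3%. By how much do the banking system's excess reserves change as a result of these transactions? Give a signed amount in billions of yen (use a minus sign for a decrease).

+¥777.02 billion

OMO purchase (from banks) ¥131 billion: reserves +¥131B, deposits 0.
Currency deposit ¥250 billion: reserves +¥250B, deposits +¥250B.
Government spending ¥416 billion: reserves +¥416B, deposits +¥416B.
Totals: Δreserves = +¥797B, Δdeposits = +¥666B.
Δrequired reserves = 3% × +¥666B = +¥19.98B.
Δexcess reserves = Δreserves − Δrequired = +¥797B − (+¥19.98B) = +¥777.02 billion.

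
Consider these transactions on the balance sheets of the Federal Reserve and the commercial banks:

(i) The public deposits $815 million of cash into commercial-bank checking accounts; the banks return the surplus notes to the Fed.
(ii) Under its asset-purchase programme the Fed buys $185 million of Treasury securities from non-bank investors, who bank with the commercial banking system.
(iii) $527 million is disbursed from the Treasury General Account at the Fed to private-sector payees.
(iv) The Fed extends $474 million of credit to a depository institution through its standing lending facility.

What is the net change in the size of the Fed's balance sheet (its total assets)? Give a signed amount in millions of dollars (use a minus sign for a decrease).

+$659 million

Currency deposit $815 million: only the composition of liabilities changes → 0.
Asset purchase (from non-banks) $185 million: a Fed asset is acquired → +$185M.
Government spending $527 million: only the composition of liabilities changes → 0.
Discount-window loan $474 million: a Fed asset is acquired → +$474M.
Net: 0 + 185 + 0 + 474 = +$659 million.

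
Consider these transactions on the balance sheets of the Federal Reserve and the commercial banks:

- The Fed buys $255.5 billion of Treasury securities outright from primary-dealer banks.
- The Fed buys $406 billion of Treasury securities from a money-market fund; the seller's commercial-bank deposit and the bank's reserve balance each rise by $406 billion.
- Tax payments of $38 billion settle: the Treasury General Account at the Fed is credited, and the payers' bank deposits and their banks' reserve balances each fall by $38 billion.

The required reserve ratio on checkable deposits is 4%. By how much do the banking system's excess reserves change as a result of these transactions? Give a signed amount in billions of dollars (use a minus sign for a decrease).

OMO purchase (from banks) $255.5 billion: reserves +$255.5B, deposits 0.
Asset purchase (from non-banks) $406 billion: reserves +$406B, deposits +$406B.
Government account inflow $38 billion: reserves −$38B, deposits −$38B.
Totals: Δreserves = +$623.5B, Δdeposits = +$368B.
Δrequired reserves = 4% × +$368B = +$14.72B.
Δexcess reserves = Δreserves − Δrequired = +$623.5B − (+$14.72B) = +$608.78 billion.

+$608.78 billion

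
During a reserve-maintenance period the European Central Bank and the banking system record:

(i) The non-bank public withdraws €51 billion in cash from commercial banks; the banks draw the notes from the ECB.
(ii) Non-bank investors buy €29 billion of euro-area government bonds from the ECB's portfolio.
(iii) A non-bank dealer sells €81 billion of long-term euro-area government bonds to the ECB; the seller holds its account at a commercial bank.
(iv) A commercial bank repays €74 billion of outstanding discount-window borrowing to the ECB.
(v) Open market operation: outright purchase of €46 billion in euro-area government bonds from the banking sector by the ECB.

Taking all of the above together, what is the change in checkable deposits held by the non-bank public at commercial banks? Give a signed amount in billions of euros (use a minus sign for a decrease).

+€1 billion

Currency withdrawal €51 billion: non-bank counterparties' bank balances fall → −€51B.
Asset sale (to non-banks) €29 billion: non-bank counterparties' bank balances fall → −€29B.
Asset purchase (from non-banks) €81 billion: non-bank counterparties' bank balances rise → +€81B.
Discount-window repayment €74 billion: the counterparty is a bank, so public deposits are unchanged → 0.
OMO purchase (from banks) €46 billion: the counterparty is a bank, so public deposits are unchanged → 0.
Net: −51 − 29 + 81 + 0 + 0 = +€1 billion.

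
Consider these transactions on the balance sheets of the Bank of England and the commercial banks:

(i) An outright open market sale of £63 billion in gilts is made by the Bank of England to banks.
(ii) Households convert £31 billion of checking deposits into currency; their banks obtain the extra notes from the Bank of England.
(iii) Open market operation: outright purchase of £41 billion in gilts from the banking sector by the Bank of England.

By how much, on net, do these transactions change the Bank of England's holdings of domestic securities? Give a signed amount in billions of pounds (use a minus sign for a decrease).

OMO sale (to banks) £63 billion: securities removed from the Bank of England's portfolio → −£63B.
Currency withdrawal £31 billion: the Bank of England's securities portfolio is untouched → 0.
OMO purchase (from banks) £41 billion: securities added to the Bank of England's portfolio → +£41B.
Net: −63 + 0 + 41 = -£22 billion.

-£22 billion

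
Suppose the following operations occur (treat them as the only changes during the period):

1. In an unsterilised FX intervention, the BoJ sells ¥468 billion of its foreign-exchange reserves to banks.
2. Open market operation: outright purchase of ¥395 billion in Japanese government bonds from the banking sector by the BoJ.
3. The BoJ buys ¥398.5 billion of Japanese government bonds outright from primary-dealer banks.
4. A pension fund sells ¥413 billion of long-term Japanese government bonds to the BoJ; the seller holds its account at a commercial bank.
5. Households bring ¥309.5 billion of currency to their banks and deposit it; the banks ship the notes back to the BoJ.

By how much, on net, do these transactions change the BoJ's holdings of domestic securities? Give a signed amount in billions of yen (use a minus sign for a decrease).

+¥1206.5 billion

BoJ balance sheet:
  Assets:      Securities +¥1206.5B, Foreign assets −¥468B
  Liabilities: Bank reserves +¥1048B, Currency in circulation −¥309.5B
Commercial banking system:
  Assets:      Reserves at CB +¥1048B, Securities −¥793.5B, Foreign assets +¥468B
  Liabilities: Checkable deposits +¥722.5B
So the change in the BoJ's holdings of domestic securities is +¥1206.5 billion.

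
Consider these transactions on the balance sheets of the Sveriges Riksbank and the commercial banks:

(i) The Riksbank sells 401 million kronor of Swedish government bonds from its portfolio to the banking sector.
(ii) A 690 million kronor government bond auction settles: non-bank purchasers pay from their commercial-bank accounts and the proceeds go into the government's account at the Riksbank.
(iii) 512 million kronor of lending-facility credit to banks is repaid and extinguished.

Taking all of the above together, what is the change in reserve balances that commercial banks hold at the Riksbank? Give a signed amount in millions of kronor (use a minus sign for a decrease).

-1603 million

OMO sale (to banks) 401 million kronor: the buying banks pay out of their reserve balances → −401M.
Government account inflow 690 million kronor: funds move from bank reserves into the government account → −690M.
Discount-window repayment 512 million kronor: repayment is debited from reserves → −512M.
Net: −401 − 690 − 512 = -1603 million.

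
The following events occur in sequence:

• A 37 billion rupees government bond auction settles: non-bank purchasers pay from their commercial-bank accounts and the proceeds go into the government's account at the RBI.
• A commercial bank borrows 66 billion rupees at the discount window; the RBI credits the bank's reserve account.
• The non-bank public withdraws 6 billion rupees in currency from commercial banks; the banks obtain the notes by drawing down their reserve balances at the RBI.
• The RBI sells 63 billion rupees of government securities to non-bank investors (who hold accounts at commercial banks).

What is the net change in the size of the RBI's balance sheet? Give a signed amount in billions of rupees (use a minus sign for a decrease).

+3 billion

Government account inflow 37 billion rupees: only the composition of liabilities changes → 0.
Discount-window loan 66 billion rupees: an RBI asset is acquired → +66B.
Currency withdrawal 6 billion rupees: only the composition of liabilities changes → 0.
Asset sale (to non-banks) 63 billion rupees: an RBI asset is shed → −63B.
Net: 0 + 66 + 0 − 63 = +3 billion.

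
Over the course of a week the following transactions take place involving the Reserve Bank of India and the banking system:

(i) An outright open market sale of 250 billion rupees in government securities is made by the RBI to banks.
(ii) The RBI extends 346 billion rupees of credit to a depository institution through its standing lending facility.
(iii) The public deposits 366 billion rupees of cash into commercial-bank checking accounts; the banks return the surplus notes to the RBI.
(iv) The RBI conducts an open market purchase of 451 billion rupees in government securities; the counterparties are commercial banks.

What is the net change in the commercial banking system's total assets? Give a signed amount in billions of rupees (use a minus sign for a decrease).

OMO sale (to banks) 250 billion rupees: just an asset swap on bank balance sheets → 0.
Discount-window loan 346 billion rupees: bank balance sheets expand → +346B.
Currency deposit 366 billion rupees: bank balance sheets expand → +366B.
OMO purchase (from banks) 451 billion rupees: just an asset swap on bank balance sheets → 0.
Net: 0 + 346 + 366 + 0 = +712 billion.

+712 billion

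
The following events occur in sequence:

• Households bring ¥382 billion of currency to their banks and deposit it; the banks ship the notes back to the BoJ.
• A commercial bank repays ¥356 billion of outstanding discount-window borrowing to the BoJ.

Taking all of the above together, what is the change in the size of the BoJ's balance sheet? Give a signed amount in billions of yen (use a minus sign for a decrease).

-¥356 billion

Currency deposit ¥382 billion: only the composition of liabilities changes → 0.
Discount-window repayment ¥356 billion: a BoJ asset is shed → −¥356B.
Net: 0 − 356 = -¥356 billion.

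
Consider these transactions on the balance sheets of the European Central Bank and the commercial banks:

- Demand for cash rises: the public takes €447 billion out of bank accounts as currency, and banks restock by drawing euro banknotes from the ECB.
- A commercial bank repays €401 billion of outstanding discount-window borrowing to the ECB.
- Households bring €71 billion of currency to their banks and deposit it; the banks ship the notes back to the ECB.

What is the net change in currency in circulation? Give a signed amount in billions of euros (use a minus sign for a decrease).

+€376 billion

ECB balance sheet:
  Assets:      Loans to banks −€401B
  Liabilities: Bank reserves −€777B, Currency in circulation +€376B
Commercial banking system:
  Assets:      Reserves at CB −€777B
  Liabilities: Checkable deposits −€376B, Borrowings from CB −€401B
So the change in currency in circulation is +€376 billion.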